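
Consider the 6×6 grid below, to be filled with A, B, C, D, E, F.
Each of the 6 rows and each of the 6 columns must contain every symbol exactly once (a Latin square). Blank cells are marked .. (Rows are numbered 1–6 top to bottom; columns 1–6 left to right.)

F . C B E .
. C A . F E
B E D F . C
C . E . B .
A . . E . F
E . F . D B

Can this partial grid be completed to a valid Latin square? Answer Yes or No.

No

Row 2, column 1: row 2 has {A, C, E, F} and column 1 has {A, B, C, E, F}, so it must be D.
Now row 2, column 4: row 2 together with column 4 already contain {A, B, C, D, E, F} — every symbol — so nothing can go there. The grid has no valid completion.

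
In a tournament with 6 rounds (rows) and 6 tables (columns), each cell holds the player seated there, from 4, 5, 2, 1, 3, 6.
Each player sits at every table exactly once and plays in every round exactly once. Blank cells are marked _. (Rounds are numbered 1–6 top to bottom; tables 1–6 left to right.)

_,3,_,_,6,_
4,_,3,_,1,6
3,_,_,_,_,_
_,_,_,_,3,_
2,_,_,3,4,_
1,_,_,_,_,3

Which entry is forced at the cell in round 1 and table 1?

5

Round 1 already has {3, 6} and table 1 already has {4, 2, 1, 3}, so round 1, table 1 must be 5.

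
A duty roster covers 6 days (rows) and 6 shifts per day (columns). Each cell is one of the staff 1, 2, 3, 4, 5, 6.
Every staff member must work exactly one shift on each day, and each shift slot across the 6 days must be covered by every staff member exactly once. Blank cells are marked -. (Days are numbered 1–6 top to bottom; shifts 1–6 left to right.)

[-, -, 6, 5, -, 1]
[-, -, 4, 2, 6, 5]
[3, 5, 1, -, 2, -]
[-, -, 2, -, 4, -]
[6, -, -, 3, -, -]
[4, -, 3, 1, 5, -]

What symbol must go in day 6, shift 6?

2

Day 1, shift 1: day 1 has {1, 5, 6} and shift 1 has {3, 4, 6}, leaving only 2.
Day 1, shift 5: day 1 has {1, 2, 5, 6} and shift 5 has {2, 4, 5, 6}, leaving only 3.
Day 1, shift 2: day 1 has {1, 2, 3, 5, 6} and shift 2 has {5}, leaving only 4.
Day 2, shift 1: day 2 has {2, 4, 5, 6} and shift 1 has {2, 3, 4, 6}, leaving only 1.
Day 2, shift 2: day 2 has {1, 2, 4, 5, 6} and shift 2 has {4, 5}, leaving only 3.
Day 4, shift 1: day 4 has {2, 4} and shift 1 has {1, 2, 3, 4, 6}, leaving only 5.
Day 4, shift 4: day 4 has {2, 4, 5} and shift 4 has {1, 2, 3, 5}, leaving only 6.
Day 3, shift 4: day 3 has {1, 2, 3, 5} and shift 4 has {1, 2, 3, 5, 6}, leaving only 4.
Day 3, shift 6: day 3 has {1, 2, 3, 4, 5} and shift 6 has {1, 5}, leaving only 6.
Day 6 already has {1, 3, 4, 5} and shift 6 already has {1, 5, 6}, so day 6, shift 6 must be 2.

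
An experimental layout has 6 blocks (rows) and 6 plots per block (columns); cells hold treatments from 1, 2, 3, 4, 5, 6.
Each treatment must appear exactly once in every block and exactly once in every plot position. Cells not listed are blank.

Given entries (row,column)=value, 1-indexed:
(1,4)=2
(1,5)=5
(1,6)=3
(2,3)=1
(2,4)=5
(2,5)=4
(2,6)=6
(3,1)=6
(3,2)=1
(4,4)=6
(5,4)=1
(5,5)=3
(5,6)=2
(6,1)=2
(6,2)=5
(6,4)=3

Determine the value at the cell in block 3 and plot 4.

Block 3 already has {1, 6} and plot 4 already has {1, 2, 3, 5, 6}, so block 3, plot 4 must be 4.

4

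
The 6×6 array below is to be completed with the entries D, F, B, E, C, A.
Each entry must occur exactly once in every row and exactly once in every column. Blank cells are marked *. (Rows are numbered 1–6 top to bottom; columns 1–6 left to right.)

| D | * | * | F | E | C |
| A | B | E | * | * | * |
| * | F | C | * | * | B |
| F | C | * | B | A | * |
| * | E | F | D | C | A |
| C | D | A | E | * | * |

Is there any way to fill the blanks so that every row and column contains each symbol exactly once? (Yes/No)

No row or column among the givens repeats a symbol, and propagating forced cells runs into no contradiction.
One valid completion exists (for instance, D A B F E C / A B E C F D / E F C A D B / F C D B A E / B E F D C A / C D A E B F).

Yes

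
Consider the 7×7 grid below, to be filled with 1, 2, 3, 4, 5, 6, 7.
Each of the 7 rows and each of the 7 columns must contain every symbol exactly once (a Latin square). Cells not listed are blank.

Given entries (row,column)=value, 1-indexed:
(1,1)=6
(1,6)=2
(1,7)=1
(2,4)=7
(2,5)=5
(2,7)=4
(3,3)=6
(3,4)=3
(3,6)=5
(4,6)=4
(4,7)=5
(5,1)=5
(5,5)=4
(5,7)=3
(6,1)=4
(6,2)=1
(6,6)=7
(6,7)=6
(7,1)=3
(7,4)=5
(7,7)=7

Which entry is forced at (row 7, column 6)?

1

Row 1, column 4: row 1 has {1, 2, 6} and column 4 has {3, 5, 7}, leaving only 4.
Row 3, column 7: row 3 has {3, 5, 6} and column 7 has {1, 3, 4, 5, 6, 7}, leaving only 2.
Row 6, column 4: row 6 has {1, 4, 6, 7} and column 4 has {3, 4, 5, 7}, leaving only 2.
Row 6, column 5: row 6 has {1, 2, 4, 6, 7} and column 5 has {4, 5}, leaving only 3.
Row 1, column 5: row 1 has {1, 2, 4, 6} and column 5 has {3, 4, 5}, leaving only 7.
Row 3, column 5: row 3 has {2, 3, 5, 6} and column 5 has {3, 4, 5, 7}, leaving only 1.
Row 3, column 1: row 3 has {1, 2, 3, 5, 6} and column 1 has {3, 4, 5, 6}, leaving only 7.
Row 3, column 2: row 3 has {1, 2, 3, 5, 6, 7} and column 2 has {1}, leaving only 4.
Row 6, column 3: row 6 has {1, 2, 3, 4, 6, 7} and column 3 has {6}, leaving only 5.
Row 1, column 3: row 1 has {1, 2, 4, 6, 7} and column 3 has {5, 6}, leaving only 3.
Row 1, column 2: row 1 has {1, 2, 3, 4, 6, 7} and column 2 has {1, 4}, leaving only 5.
Row 7, column 6 is narrowed to {1, 6}.
If it were 6, then row 5, column 3 would be left with no valid symbol.
So row 7, column 6 must be 1.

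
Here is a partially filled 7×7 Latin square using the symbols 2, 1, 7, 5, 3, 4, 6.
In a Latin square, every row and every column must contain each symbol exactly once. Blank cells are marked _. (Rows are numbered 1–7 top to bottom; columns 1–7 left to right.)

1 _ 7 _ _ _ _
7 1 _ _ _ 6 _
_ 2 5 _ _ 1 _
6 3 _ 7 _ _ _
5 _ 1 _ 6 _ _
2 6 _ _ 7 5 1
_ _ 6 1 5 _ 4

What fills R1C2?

5

Row 7, column 1: row 7 has {1, 5, 4, 6} and column 1 has {2, 1, 7, 5, 6}, leaving only 3.
Row 3, column 1: row 3 has {2, 1, 5} and column 1 has {2, 1, 7, 5, 3, 6}, leaving only 4.
Row 3, column 5: row 3 has {2, 1, 5, 4} and column 5 has {7, 5, 6}, leaving only 3.
Row 3, column 4: row 3 has {2, 1, 5, 3, 4} and column 4 has {1, 7}, leaving only 6.
Row 3, column 7: row 3 has {2, 1, 5, 3, 4, 6} and column 7 has {1, 4}, leaving only 7.
Row 7, column 2: row 7 has {1, 5, 3, 4, 6} and column 2 has {2, 1, 3, 6}, leaving only 7.
Row 5, column 2: row 5 has {1, 5, 6} and column 2 has {2, 1, 7, 3, 6}, leaving only 4.
Row 1 already has {1, 7} and column 2 already has {2, 1, 7, 3, 4, 6}, so row 1, column 2 must be 5.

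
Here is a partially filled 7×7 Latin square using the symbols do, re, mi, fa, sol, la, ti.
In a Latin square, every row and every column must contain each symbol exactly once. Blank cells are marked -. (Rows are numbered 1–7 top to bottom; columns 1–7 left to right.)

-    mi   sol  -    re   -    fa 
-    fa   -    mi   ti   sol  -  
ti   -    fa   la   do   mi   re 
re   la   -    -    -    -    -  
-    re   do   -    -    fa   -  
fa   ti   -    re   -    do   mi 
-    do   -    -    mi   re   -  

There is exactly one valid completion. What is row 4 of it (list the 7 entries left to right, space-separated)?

Row 4, column 6: row 4 has {re, la} and column 6 has {do, re, mi, fa, sol}, leaving only ti.
Row 4, column 3: row 4 has {re, la, ti} and column 3 has {do, fa, sol}, leaving only mi.
Row 1, column 6: row 1 has {re, mi, fa, sol} and column 6 has {do, re, mi, fa, sol, ti}, leaving only la.
Row 1, column 1: row 1 has {re, mi, fa, sol, la} and column 1 has {re, fa, ti}, leaving only do.
Row 1, column 4: row 1 has {do, re, mi, fa, sol, la} and column 4 has {re, mi, la}, leaving only ti.
Row 2, column 1: row 2 has {mi, fa, sol, ti} and column 1 has {do, re, fa, ti}, leaving only la.
Row 2, column 3: row 2 has {mi, fa, sol, la, ti} and column 3 has {do, mi, fa, sol}, leaving only re.
Row 2, column 7: row 2 has {re, mi, fa, sol, la, ti} and column 7 has {re, mi, fa}, leaving only do.
Row 4, column 7: row 4 has {re, mi, la, ti} and column 7 has {do, re, mi, fa}, leaving only sol.
Row 4, column 5: row 4 has {re, mi, sol, la, ti} and column 5 has {do, re, mi, ti}, leaving only fa.
Row 4, column 4: row 4 has {re, mi, fa, sol, la, ti} and column 4 has {re, mi, la, ti}, leaving only do.
So row 4 reads: re la mi do fa ti sol.

re la mi do fa ti sol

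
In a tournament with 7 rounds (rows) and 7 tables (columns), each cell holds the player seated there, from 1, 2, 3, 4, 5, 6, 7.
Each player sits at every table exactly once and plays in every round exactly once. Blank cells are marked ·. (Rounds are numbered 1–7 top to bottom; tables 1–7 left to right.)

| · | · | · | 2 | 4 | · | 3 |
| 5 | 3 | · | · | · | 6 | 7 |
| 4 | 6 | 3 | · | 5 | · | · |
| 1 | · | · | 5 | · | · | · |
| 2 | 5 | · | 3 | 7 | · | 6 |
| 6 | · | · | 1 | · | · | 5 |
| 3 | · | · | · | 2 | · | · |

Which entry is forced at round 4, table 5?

6

Round 1, table 1: round 1 has {2, 3, 4} and table 1 has {1, 2, 3, 4, 5, 6}, leaving only 7.
Round 1, table 2: round 1 has {2, 3, 4, 7} and table 2 has {3, 5, 6}, leaving only 1.
Round 1, table 6: round 1 has {1, 2, 3, 4, 7} and table 6 has {6}, leaving only 5.
Round 1, table 3: round 1 has {1, 2, 3, 4, 5, 7} and table 3 has {3}, leaving only 6.
Round 2, table 4: round 2 has {3, 5, 6, 7} and table 4 has {1, 2, 3, 5}, leaving only 4.
Round 2, table 5: round 2 has {3, 4, 5, 6, 7} and table 5 has {2, 4, 5, 7}, leaving only 1.
Round 2, table 3: round 2 has {1, 3, 4, 5, 6, 7} and table 3 has {3, 6}, leaving only 2.
Round 3, table 4: round 3 has {3, 4, 5, 6} and table 4 has {1, 2, 3, 4, 5}, leaving only 7.
Round 6, table 5: round 6 has {1, 5, 6} and table 5 has {1, 2, 4, 5, 7}, leaving only 3.
Round 4 already has {1, 5} and table 5 already has {1, 2, 3, 4, 5, 7}, so round 4, table 5 must be 6.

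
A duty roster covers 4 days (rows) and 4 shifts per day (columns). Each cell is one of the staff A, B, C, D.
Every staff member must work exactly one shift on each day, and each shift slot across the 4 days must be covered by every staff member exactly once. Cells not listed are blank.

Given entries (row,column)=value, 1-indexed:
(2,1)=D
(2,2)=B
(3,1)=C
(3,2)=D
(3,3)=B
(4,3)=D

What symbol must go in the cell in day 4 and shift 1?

A

Day 3, shift 4: day 3 has {B, C, D} and shift 4 has {}, leaving only A.
Day 2, shift 4: day 2 has {B, D} and shift 4 has {A}, leaving only C.
Day 2, shift 3: day 2 has {B, C, D} and shift 3 has {B, D}, leaving only A.
Day 1, shift 3: day 1 has {} and shift 3 has {A, B, D}, leaving only C.
Day 1, shift 2: day 1 has {C} and shift 2 has {B, D}, leaving only A.
Day 1, shift 1: day 1 has {A, C} and shift 1 has {C, D}, leaving only B.
Day 4 already has {D} and shift 1 already has {B, C, D}, so day 4, shift 1 must be A.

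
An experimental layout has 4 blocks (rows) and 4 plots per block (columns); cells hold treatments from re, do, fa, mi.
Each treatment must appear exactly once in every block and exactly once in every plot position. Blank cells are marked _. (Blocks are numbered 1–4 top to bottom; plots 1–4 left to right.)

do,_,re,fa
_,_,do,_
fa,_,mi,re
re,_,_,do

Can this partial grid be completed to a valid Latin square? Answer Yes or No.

No

Block 1, plot 2: block 1 has {re, do, fa} and plot 2 has {}, so it must be mi.
Block 2, plot 1: block 2 has {do} and plot 1 has {re, do, fa}, so it must be mi.
Now block 2, plot 4: block 2 together with plot 4 already contain {re, do, fa, mi} — every symbol — so nothing can go there. The grid has no valid completion.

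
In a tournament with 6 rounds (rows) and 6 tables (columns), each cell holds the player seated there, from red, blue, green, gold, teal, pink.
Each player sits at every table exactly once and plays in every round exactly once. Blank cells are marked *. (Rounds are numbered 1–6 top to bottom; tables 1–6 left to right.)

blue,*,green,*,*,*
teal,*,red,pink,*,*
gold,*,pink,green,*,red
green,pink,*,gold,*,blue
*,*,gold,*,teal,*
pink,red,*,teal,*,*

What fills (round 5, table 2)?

green

Round 1, table 4: round 1 has {blue, green} and table 4 has {green, gold, teal, pink}, leaving only red.
Round 3, table 5: round 3 has {red, green, gold, pink} and table 5 has {teal}, leaving only blue.
Round 3, table 2: round 3 has {red, blue, green, gold, pink} and table 2 has {red, pink}, leaving only teal.
Round 1, table 2: round 1 has {red, blue, green} and table 2 has {red, teal, pink}, leaving only gold.
Round 1, table 5: round 1 has {red, blue, green, gold} and table 5 has {blue, teal}, leaving only pink.
Round 1, table 6: round 1 has {red, blue, green, gold, pink} and table 6 has {red, blue}, leaving only teal.
Round 4, table 3: round 4 has {blue, green, gold, pink} and table 3 has {red, green, gold, pink}, leaving only teal.
Round 4, table 5: round 4 has {blue, green, gold, teal, pink} and table 5 has {blue, teal, pink}, leaving only red.
Round 5, table 1: round 5 has {gold, teal} and table 1 has {blue, green, gold, teal, pink}, leaving only red.
Round 5, table 4: round 5 has {red, gold, teal} and table 4 has {red, green, gold, teal, pink}, leaving only blue.
Round 5 already has {red, blue, gold, teal} and table 2 already has {red, gold, teal, pink}, so round 5, table 2 must be green.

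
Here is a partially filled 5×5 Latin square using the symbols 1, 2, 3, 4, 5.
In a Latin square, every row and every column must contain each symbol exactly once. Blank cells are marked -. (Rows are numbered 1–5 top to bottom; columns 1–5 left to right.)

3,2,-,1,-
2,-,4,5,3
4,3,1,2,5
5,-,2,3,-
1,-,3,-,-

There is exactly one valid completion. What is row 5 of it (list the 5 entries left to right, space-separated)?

Row 5, column 4: row 5 has {1, 3} and column 4 has {1, 2, 3, 5}, leaving only 4.
Row 5, column 2: row 5 has {1, 3, 4} and column 2 has {2, 3}, leaving only 5.
Row 5, column 5: row 5 has {1, 3, 4, 5} and column 5 has {3, 5}, leaving only 2.
So row 5 reads: 1 5 3 4 2.

1 5 3 4 2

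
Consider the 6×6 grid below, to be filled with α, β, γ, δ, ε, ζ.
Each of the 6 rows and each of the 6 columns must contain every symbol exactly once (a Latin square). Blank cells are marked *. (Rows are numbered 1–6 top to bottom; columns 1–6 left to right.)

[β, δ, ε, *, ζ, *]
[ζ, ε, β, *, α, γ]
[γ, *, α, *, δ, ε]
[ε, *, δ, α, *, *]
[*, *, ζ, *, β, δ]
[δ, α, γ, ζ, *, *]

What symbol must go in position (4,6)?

ζ

Row 1, column 4: row 1 has {β, δ, ε, ζ} and column 4 has {α, ζ}, leaving only γ.
Row 1, column 6: row 1 has {β, γ, δ, ε, ζ} and column 6 has {γ, δ, ε}, leaving only α.
Row 2, column 4: row 2 has {α, β, γ, ε, ζ} and column 4 has {α, γ, ζ}, leaving only δ.
Row 3, column 4: row 3 has {α, γ, δ, ε} and column 4 has {α, γ, δ, ζ}, leaving only β.
Row 3, column 2: row 3 has {α, β, γ, δ, ε} and column 2 has {α, δ, ε}, leaving only ζ.
Row 4, column 5: row 4 has {α, δ, ε} and column 5 has {α, β, δ, ζ}, leaving only γ.
Row 4, column 2: row 4 has {α, γ, δ, ε} and column 2 has {α, δ, ε, ζ}, leaving only β.
Row 4 already has {α, β, γ, δ, ε} and column 6 already has {α, γ, δ, ε}, so row 4, column 6 must be ζ.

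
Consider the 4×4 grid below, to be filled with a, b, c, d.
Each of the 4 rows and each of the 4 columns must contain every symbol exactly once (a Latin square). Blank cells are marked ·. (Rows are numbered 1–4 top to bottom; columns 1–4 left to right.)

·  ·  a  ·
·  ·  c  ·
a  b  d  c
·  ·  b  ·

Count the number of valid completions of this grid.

Row 1, column 1: eliminating its row and column leaves {b, c, d}.
Row 1, column 2: eliminating its row and column leaves {c, d}.
Row 1, column 4: eliminating its row and column leaves {b, d}.
Row 2, column 1: eliminating its row and column leaves {b, d}.
Row 2, column 2: eliminating its row and column leaves {a, d}.
Row 2, column 4: eliminating its row and column leaves {a, b, d}.
Row 4, column 1: eliminating its row and column leaves {c, d}.
Row 4, column 2: eliminating its row and column leaves {a, c, d}.
Row 4, column 4: eliminating its row and column leaves {a, d}.
Enumerating the assignments across these blanks that avoid any row or column repeat gives 4 completions.

4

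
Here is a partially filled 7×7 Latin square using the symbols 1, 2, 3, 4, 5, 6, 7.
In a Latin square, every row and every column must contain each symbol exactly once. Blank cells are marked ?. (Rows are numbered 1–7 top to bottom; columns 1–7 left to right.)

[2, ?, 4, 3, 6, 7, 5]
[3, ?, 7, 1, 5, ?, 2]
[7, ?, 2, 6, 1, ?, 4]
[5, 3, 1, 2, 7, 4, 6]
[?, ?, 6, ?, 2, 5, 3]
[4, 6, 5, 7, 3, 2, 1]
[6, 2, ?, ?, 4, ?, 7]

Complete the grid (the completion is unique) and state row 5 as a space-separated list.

Row 5, column 1: row 5 has {2, 3, 5, 6} and column 1 has {2, 3, 4, 5, 6, 7}, leaving only 1.
Row 5, column 4: row 5 has {1, 2, 3, 5, 6} and column 4 has {1, 2, 3, 6, 7}, leaving only 4.
Row 5, column 2: row 5 has {1, 2, 3, 4, 5, 6} and column 2 has {2, 3, 6}, leaving only 7.
So row 5 reads: 1 7 6 4 2 5 3.

1 7 6 4 2 5 3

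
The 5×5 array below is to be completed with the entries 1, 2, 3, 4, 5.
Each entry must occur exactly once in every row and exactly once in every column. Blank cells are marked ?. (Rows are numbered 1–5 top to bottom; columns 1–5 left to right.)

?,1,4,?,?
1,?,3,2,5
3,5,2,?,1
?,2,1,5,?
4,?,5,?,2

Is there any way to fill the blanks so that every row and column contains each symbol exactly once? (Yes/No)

Row 4, column 1: row 4 together with column 1 already contain {1, 2, 3, 4, 5} — every symbol — so nothing can go there. The grid has no valid completion.

No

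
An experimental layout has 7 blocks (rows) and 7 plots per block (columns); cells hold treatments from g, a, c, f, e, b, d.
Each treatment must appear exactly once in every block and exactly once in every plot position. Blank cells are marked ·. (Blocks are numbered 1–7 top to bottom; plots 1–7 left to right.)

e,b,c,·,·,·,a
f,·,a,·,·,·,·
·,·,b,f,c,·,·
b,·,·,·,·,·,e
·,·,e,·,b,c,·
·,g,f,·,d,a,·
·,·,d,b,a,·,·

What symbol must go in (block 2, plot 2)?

Block 4, plot 3: block 4 has {e, b} and plot 3 has {a, c, f, e, b, d}, leaving only g.
Block 4, plot 5: block 4 has {g, e, b} and plot 5 has {a, c, b, d}, leaving only f.
Block 1, plot 5: block 1 has {a, c, e, b} and plot 5 has {a, c, f, b, d}, leaving only g.
Block 1, plot 4: block 1 has {g, a, c, e, b} and plot 4 has {f, b}, leaving only d.
Block 1, plot 6: block 1 has {g, a, c, e, b, d} and plot 6 has {a, c}, leaving only f.
Block 2, plot 5: block 2 has {a, f} and plot 5 has {g, a, c, f, b, d}, leaving only e.
Block 4, plot 6: block 4 has {g, f, e, b} and plot 6 has {a, c, f}, leaving only d.
Block 6, plot 1: block 6 has {g, a, f, d} and plot 1 has {f, e, b}, leaving only c.
Block 6, plot 4: block 6 has {g, a, c, f, d} and plot 4 has {f, b, d}, leaving only e.
Block 6, plot 7: block 6 has {g, a, c, f, e, d} and plot 7 has {a, e}, leaving only b.
Block 7, plot 1: block 7 has {a, b, d} and plot 1 has {c, f, e, b}, leaving only g.
Block 7, plot 6: block 7 has {g, a, b, d} and plot 6 has {a, c, f, d}, leaving only e.
Block 3, plot 6: block 3 has {c, f, b} and plot 6 has {a, c, f, e, d}, leaving only g.
Block 2, plot 6: block 2 has {a, f, e} and plot 6 has {g, a, c, f, e, d}, leaving only b.
Block 3, plot 7: block 3 has {g, c, f, b} and plot 7 has {a, e, b}, leaving only d.
Block 3, plot 1: block 3 has {g, c, f, b, d} and plot 1 has {g, c, f, e, b}, leaving only a.
Block 3, plot 2: block 3 has {g, a, c, f, b, d} and plot 2 has {g, b}, leaving only e.
Block 5, plot 1: block 5 has {c, e, b} and plot 1 has {g, a, c, f, e, b}, leaving only d.
Block 2, plot 2 is narrowed to {c, d}.
If it were c, then block 2, plot 7 would be left with no valid symbol.
So block 2, plot 2 must be d.

d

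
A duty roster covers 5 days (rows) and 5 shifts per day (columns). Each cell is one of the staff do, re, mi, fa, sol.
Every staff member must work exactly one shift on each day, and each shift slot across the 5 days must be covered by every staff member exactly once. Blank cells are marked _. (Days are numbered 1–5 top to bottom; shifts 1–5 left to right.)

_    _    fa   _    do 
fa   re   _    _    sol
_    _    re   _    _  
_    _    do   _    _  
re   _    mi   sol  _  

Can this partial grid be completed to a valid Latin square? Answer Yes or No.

Day 2, shift 3: day 2 together with shift 3 already contain {do, re, mi, fa, sol} — every symbol — so nothing can go there. The grid has no valid completion.

No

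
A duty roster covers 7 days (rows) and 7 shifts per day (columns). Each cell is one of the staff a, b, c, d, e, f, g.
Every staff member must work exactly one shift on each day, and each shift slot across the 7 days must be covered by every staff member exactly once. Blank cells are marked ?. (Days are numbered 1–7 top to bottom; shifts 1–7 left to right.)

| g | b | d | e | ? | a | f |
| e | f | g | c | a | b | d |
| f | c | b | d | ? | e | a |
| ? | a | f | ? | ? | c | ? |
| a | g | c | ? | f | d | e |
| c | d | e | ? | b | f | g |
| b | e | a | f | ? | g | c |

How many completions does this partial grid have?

1

Day 1, shift 5: eliminating its day and shift leaves {c}.
Day 3, shift 5: eliminating its day and shift leaves {g}.
Day 4, shift 1: eliminating its day and shift leaves {d}.
Day 4, shift 4: eliminating its day and shift leaves {b, g}.
Day 4, shift 5: eliminating its day and shift leaves {d, e, g}.
Day 4, shift 7: eliminating its day and shift leaves {b}.
Day 5, shift 4: eliminating its day and shift leaves {b}.
Day 6, shift 4: eliminating its day and shift leaves {a}.
Day 7, shift 5: eliminating its day and shift leaves {d}.
Only one assignment across all blanks avoids any day or shift repeat, giving 1 completion.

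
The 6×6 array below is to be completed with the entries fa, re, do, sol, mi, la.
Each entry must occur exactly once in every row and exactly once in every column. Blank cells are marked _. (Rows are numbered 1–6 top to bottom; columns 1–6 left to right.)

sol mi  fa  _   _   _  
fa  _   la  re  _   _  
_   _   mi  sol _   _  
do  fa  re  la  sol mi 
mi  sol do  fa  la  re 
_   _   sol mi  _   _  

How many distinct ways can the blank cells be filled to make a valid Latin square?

Row 1, column 4: eliminating its row and column leaves {do}.
Row 1, column 5: eliminating its row and column leaves {re, do}.
Row 1, column 6: eliminating its row and column leaves {do, la}.
Row 2, column 2: eliminating its row and column leaves {do}.
Row 2, column 5: eliminating its row and column leaves {do, mi}.
Row 2, column 6: eliminating its row and column leaves {do, sol}.
Row 3, column 1: eliminating its row and column leaves {re, la}.
Row 3, column 2: eliminating its row and column leaves {re, do, la}.
Row 3, column 5: eliminating its row and column leaves {fa, re, do}.
Row 3, column 6: eliminating its row and column leaves {fa, do, la}.
Row 6, column 1: eliminating its row and column leaves {re, la}.
Row 6, column 2: eliminating its row and column leaves {re, do, la}.
Row 6, column 5: eliminating its row and column leaves {fa, re, do}.
Row 6, column 6: eliminating its row and column leaves {fa, do, la}.
Enumerating the assignments across these blanks that avoid any row or column repeat gives 4 completions.

4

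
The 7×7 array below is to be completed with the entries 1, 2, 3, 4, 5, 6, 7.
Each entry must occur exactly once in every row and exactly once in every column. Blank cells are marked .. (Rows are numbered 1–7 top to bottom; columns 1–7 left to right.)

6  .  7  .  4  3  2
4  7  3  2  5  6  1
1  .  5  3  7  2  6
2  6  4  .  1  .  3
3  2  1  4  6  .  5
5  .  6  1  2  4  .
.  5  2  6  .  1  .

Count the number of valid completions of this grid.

Row 1, column 2: eliminating its row and column leaves {1}.
Row 1, column 4: eliminating its row and column leaves {5}.
Row 3, column 2: eliminating its row and column leaves {4}.
Row 4, column 4: eliminating its row and column leaves {5, 7}.
Row 4, column 6: eliminating its row and column leaves {5, 7}.
Row 5, column 6: eliminating its row and column leaves {7}.
Row 6, column 2: eliminating its row and column leaves {3}.
Row 6, column 7: eliminating its row and column leaves {7}.
Row 7, column 1: eliminating its row and column leaves {7}.
Row 7, column 5: eliminating its row and column leaves {3}.
Row 7, column 7: eliminating its row and column leaves {4, 7}.
Only one assignment across all blanks avoids any row or column repeat, giving 1 completion.

1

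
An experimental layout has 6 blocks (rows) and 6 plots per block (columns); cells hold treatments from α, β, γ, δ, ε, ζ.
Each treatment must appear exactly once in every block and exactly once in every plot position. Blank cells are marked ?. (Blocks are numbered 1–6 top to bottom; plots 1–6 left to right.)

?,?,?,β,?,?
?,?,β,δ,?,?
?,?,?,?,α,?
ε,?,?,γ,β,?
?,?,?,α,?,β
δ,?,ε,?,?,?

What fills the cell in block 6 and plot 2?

β

Block 6, plot 4: block 6 has {δ, ε} and plot 4 has {α, β, γ, δ}, leaving only ζ.
Block 3, plot 4: block 3 has {α} and plot 4 has {α, β, γ, δ, ζ}, leaving only ε.
Block 6, plot 5: block 6 has {δ, ε, ζ} and plot 5 has {α, β}, leaving only γ.
Block 6, plot 6: block 6 has {γ, δ, ε, ζ} and plot 6 has {β}, leaving only α.
Block 6 already has {α, γ, δ, ε, ζ} and plot 2 already has {}, so block 6, plot 2 must be β.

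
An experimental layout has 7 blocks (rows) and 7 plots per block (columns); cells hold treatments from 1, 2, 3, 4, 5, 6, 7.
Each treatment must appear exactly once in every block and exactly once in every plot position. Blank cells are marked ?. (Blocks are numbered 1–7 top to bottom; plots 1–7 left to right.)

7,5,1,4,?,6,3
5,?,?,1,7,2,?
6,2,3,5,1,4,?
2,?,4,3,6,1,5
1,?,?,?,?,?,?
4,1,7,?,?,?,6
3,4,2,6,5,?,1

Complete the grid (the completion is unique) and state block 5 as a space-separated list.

1 6 5 7 4 3 2

Block 1, plot 5: block 1 has {1, 3, 4, 5, 6, 7} and plot 5 has {1, 5, 6, 7}, leaving only 2.
Block 2, plot 3: block 2 has {1, 2, 5, 7} and plot 3 has {1, 2, 3, 4, 7}, leaving only 6.
Block 5, plot 3: block 5 has {1} and plot 3 has {1, 2, 3, 4, 6, 7}, leaving only 5.
Block 2, plot 2: block 2 has {1, 2, 5, 6, 7} and plot 2 has {1, 2, 4, 5}, leaving only 3.
Block 2, plot 7: block 2 has {1, 2, 3, 5, 6, 7} and plot 7 has {1, 3, 5, 6}, leaving only 4.
Block 3, plot 7: block 3 has {1, 2, 3, 4, 5, 6} and plot 7 has {1, 3, 4, 5, 6}, leaving only 7.
Block 5, plot 7: block 5 has {1, 5} and plot 7 has {1, 3, 4, 5, 6, 7}, leaving only 2.
Block 5, plot 4: block 5 has {1, 2, 5} and plot 4 has {1, 3, 4, 5, 6}, leaving only 7.
Block 5, plot 2: block 5 has {1, 2, 5, 7} and plot 2 has {1, 2, 3, 4, 5}, leaving only 6.
Block 5, plot 6: block 5 has {1, 2, 5, 6, 7} and plot 6 has {1, 2, 4, 6}, leaving only 3.
Block 5, plot 5: block 5 has {1, 2, 3, 5, 6, 7} and plot 5 has {1, 2, 5, 6, 7}, leaving only 4.
So block 5 reads: 1 6 5 7 4 3 2.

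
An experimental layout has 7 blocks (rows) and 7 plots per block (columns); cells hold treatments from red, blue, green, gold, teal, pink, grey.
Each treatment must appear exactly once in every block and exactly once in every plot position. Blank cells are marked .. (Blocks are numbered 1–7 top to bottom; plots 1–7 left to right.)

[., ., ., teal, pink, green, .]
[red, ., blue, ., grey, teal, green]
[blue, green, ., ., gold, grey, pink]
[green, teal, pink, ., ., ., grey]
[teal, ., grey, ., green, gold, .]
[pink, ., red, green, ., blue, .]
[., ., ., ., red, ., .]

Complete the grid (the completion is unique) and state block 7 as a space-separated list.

gold blue green grey red pink teal

Block 7, plot 6: block 7 has {red} and plot 6 has {blue, green, gold, teal, grey}, leaving only pink.
Block 1, plot 3: block 1 has {green, teal, pink} and plot 3 has {red, blue, pink, grey}, leaving only gold.
Block 1, plot 1: block 1 has {green, gold, teal, pink} and plot 1 has {red, blue, green, teal, pink}, leaving only grey.
Block 7, plot 1: block 7 has {red, pink} and plot 1 has {red, blue, green, teal, pink, grey}, leaving only gold.
Block 3, plot 3: block 3 has {blue, green, gold, pink, grey} and plot 3 has {red, blue, gold, pink, grey}, leaving only teal.
Block 7, plot 3: block 7 has {red, gold, pink} and plot 3 has {red, blue, gold, teal, pink, grey}, leaving only green.
Block 3, plot 4: block 3 has {blue, green, gold, teal, pink, grey} and plot 4 has {green, teal}, leaving only red.
Block 4, plot 5: block 4 has {green, teal, pink, grey} and plot 5 has {red, green, gold, pink, grey}, leaving only blue.
Block 4, plot 4: block 4 has {blue, green, teal, pink, grey} and plot 4 has {red, green, teal}, leaving only gold.
Block 2, plot 4: block 2 has {red, blue, green, teal, grey} and plot 4 has {red, green, gold, teal}, leaving only pink.
Block 2, plot 2: block 2 has {red, blue, green, teal, pink, grey} and plot 2 has {green, teal}, leaving only gold.
Block 4, plot 6: block 4 has {blue, green, gold, teal, pink, grey} and plot 6 has {blue, green, gold, teal, pink, grey}, leaving only red.
Block 5, plot 4: block 5 has {green, gold, teal, grey} and plot 4 has {red, green, gold, teal, pink}, leaving only blue.
Block 7, plot 4: block 7 has {red, green, gold, pink} and plot 4 has {red, blue, green, gold, teal, pink}, leaving only grey.
Block 7, plot 2: block 7 has {red, green, gold, pink, grey} and plot 2 has {green, gold, teal}, leaving only blue.
Block 7, plot 7: block 7 has {red, blue, green, gold, pink, grey} and plot 7 has {green, pink, grey}, leaving only teal.
So block 7 reads: gold blue green grey red pink teal.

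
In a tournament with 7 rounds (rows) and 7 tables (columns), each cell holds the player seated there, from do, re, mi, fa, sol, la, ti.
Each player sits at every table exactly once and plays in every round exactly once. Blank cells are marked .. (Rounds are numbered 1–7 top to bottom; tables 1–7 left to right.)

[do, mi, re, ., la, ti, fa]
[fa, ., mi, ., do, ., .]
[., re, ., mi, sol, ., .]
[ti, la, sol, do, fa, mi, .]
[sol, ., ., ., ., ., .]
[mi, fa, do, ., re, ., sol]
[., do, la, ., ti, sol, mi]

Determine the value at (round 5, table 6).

Round 1, table 4: round 1 has {do, re, mi, fa, la, ti} and table 4 has {do, mi}, leaving only sol.
Round 3, table 1: round 3 has {re, mi, sol} and table 1 has {do, mi, fa, sol, ti}, leaving only la.
Round 4, table 7: round 4 has {do, mi, fa, sol, la, ti} and table 7 has {mi, fa, sol}, leaving only re.
Round 5, table 2: round 5 has {sol} and table 2 has {do, re, mi, fa, la}, leaving only ti.
Round 2, table 2: round 2 has {do, mi, fa} and table 2 has {do, re, mi, fa, la, ti}, leaving only sol.
Round 5, table 3: round 5 has {sol, ti} and table 3 has {do, re, mi, sol, la}, leaving only fa.
Round 3, table 3: round 3 has {re, mi, sol, la} and table 3 has {do, re, mi, fa, sol, la}, leaving only ti.
Round 3, table 7: round 3 has {re, mi, sol, la, ti} and table 7 has {re, mi, fa, sol}, leaving only do.
Round 3, table 6: round 3 has {do, re, mi, sol, la, ti} and table 6 has {mi, sol, ti}, leaving only fa.
Round 5, table 5: round 5 has {fa, sol, ti} and table 5 has {do, re, fa, sol, la, ti}, leaving only mi.
Round 5, table 7: round 5 has {mi, fa, sol, ti} and table 7 has {do, re, mi, fa, sol}, leaving only la.
Round 2, table 7: round 2 has {do, mi, fa, sol} and table 7 has {do, re, mi, fa, sol, la}, leaving only ti.
Round 5, table 4: round 5 has {mi, fa, sol, la, ti} and table 4 has {do, mi, sol}, leaving only re.
Round 5 already has {re, mi, fa, sol, la, ti} and table 6 already has {mi, fa, sol, ti}, so round 5, table 6 must be do.

do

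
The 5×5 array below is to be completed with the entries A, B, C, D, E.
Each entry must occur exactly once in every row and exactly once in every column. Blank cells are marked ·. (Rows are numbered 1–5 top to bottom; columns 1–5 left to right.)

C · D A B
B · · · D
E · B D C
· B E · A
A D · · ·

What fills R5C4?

Row 1, column 2: row 1 has {A, B, C, D} and column 2 has {B, D}, leaving only E.
Row 3, column 2: row 3 has {B, C, D, E} and column 2 has {B, D, E}, leaving only A.
Row 2, column 2: row 2 has {B, D} and column 2 has {A, B, D, E}, leaving only C.
Row 2, column 3: row 2 has {B, C, D} and column 3 has {B, D, E}, leaving only A.
Row 2, column 4: row 2 has {A, B, C, D} and column 4 has {A, D}, leaving only E.
Row 4, column 1: row 4 has {A, B, E} and column 1 has {A, B, C, E}, leaving only D.
Row 4, column 4: row 4 has {A, B, D, E} and column 4 has {A, D, E}, leaving only C.
Row 5 already has {A, D} and column 4 already has {A, C, D, E}, so row 5, column 4 must be B.

B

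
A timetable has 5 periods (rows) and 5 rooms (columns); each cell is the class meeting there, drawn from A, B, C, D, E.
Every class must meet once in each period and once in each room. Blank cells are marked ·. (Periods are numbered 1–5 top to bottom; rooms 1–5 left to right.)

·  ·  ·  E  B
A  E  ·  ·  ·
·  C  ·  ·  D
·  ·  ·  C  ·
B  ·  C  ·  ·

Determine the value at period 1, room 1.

C

Period 2, room 5: period 2 has {A, E} and room 5 has {B, D}, leaving only C.
Period 3, room 1: period 3 has {C, D} and room 1 has {A, B}, leaving only E.
Period 4, room 1: period 4 has {C} and room 1 has {A, B, E}, leaving only D.
Period 1 already has {B, E} and room 1 already has {A, B, D, E}, so period 1, room 1 must be C.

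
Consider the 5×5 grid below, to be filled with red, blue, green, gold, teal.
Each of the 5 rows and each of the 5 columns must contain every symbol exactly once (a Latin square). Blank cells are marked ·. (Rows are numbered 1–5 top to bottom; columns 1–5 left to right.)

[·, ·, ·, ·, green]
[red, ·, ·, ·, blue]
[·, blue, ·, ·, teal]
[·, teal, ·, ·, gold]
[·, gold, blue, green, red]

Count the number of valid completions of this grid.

Row 1, column 1: eliminating its row and column leaves {blue, gold, teal}.
Row 1, column 2: eliminating its row and column leaves {red}.
Row 1, column 3: eliminating its row and column leaves {red, gold, teal}.
Row 1, column 4: eliminating its row and column leaves {red, blue, gold, teal}.
Row 2, column 2: eliminating its row and column leaves {green}.
Row 2, column 3: eliminating its row and column leaves {green, gold, teal}.
Row 2, column 4: eliminating its row and column leaves {gold, teal}.
Row 3, column 1: eliminating its row and column leaves {green, gold}.
Row 3, column 3: eliminating its row and column leaves {red, green, gold}.
Row 3, column 4: eliminating its row and column leaves {red, gold}.
Row 4, column 1: eliminating its row and column leaves {blue, green}.
Row 4, column 3: eliminating its row and column leaves {red, green}.
Row 4, column 4: eliminating its row and column leaves {red, blue}.
Row 5, column 1: eliminating its row and column leaves {teal}.
Enumerating the assignments across these blanks that avoid any row or column repeat gives 3 completions.

3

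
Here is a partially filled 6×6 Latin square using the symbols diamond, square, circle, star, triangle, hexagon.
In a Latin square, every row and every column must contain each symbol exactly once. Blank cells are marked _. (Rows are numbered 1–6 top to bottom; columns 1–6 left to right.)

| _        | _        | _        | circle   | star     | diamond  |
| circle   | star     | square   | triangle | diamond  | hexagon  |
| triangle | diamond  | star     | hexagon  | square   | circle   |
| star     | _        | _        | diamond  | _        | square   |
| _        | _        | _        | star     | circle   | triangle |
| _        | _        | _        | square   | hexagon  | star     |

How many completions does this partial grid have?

Row 1, column 1: eliminating its row and column leaves {square, hexagon}.
Row 1, column 2: eliminating its row and column leaves {square, triangle, hexagon}.
Row 1, column 3: eliminating its row and column leaves {triangle, hexagon}.
Row 4, column 2: eliminating its row and column leaves {circle, triangle, hexagon}.
Row 4, column 3: eliminating its row and column leaves {circle, triangle, hexagon}.
Row 4, column 5: eliminating its row and column leaves {triangle}.
Row 5, column 1: eliminating its row and column leaves {diamond, square, hexagon}.
Row 5, column 2: eliminating its row and column leaves {square, hexagon}.
Row 5, column 3: eliminating its row and column leaves {diamond, hexagon}.
Row 6, column 1: eliminating its row and column leaves {diamond}.
Row 6, column 2: eliminating its row and column leaves {circle, triangle}.
Row 6, column 3: eliminating its row and column leaves {diamond, circle, triangle}.
Enumerating the assignments across these blanks that avoid any row or column repeat gives 3 completions.

3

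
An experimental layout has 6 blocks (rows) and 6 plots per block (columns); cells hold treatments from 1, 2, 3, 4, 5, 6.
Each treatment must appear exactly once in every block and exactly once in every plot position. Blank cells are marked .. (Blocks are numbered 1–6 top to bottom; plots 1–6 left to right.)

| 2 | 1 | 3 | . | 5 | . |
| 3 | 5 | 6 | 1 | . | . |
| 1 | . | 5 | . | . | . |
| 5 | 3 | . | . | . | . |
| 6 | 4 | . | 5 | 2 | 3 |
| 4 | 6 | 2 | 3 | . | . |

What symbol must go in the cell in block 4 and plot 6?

Block 2, plot 5: block 2 has {1, 3, 5, 6} and plot 5 has {2, 5}, leaving only 4.
Block 2, plot 6: block 2 has {1, 3, 4, 5, 6} and plot 6 has {3}, leaving only 2.
Block 3, plot 2: block 3 has {1, 5} and plot 2 has {1, 3, 4, 5, 6}, leaving only 2.
Block 5, plot 3: block 5 has {2, 3, 4, 5, 6} and plot 3 has {2, 3, 5, 6}, leaving only 1.
Block 4, plot 3: block 4 has {3, 5} and plot 3 has {1, 2, 3, 5, 6}, leaving only 4.
Block 6, plot 5: block 6 has {2, 3, 4, 6} and plot 5 has {2, 4, 5}, leaving only 1.
Block 4, plot 5: block 4 has {3, 4, 5} and plot 5 has {1, 2, 4, 5}, leaving only 6.
Block 4 already has {3, 4, 5, 6} and plot 6 already has {2, 3}, so block 4, plot 6 must be 1.

1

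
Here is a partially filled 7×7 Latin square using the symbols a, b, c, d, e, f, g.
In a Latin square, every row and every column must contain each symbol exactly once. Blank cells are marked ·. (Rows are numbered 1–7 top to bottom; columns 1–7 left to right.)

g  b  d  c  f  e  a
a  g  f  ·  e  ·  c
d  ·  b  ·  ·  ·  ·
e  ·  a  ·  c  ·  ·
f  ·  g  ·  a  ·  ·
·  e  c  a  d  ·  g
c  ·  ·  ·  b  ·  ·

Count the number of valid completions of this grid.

Row 2, column 4: eliminating its row and column leaves {b, d}.
Row 2, column 6: eliminating its row and column leaves {b, d}.
Row 3, column 2: eliminating its row and column leaves {a, c, f}.
Row 3, column 4: eliminating its row and column leaves {e, f, g}.
Row 3, column 5: eliminating its row and column leaves {g}.
Row 3, column 6: eliminating its row and column leaves {a, c, f, g}.
Row 3, column 7: eliminating its row and column leaves {e, f}.
Row 4, column 2: eliminating its row and column leaves {d, f}.
Row 4, column 4: eliminating its row and column leaves {b, d, f, g}.
Row 4, column 6: eliminating its row and column leaves {b, d, f, g}.
Row 4, column 7: eliminating its row and column leaves {b, d, f}.
Row 5, column 2: eliminating its row and column leaves {c, d}.
Row 5, column 4: eliminating its row and column leaves {b, d, e}.
Row 5, column 6: eliminating its row and column leaves {b, c, d}.
Row 5, column 7: eliminating its row and column leaves {b, d, e}.
Row 6, column 1: eliminating its row and column leaves {b}.
Row 6, column 6: eliminating its row and column leaves {b, f}.
Row 7, column 2: eliminating its row and column leaves {a, d, f}.
Row 7, column 3: eliminating its row and column leaves {e}.
Row 7, column 4: eliminating its row and column leaves {d, e, f, g}.
Row 7, column 6: eliminating its row and column leaves {a, d, f, g}.
Row 7, column 7: eliminating its row and column leaves {d, e, f}.
Enumerating the assignments across these blanks that avoid any row or column repeat gives 8 completions.

8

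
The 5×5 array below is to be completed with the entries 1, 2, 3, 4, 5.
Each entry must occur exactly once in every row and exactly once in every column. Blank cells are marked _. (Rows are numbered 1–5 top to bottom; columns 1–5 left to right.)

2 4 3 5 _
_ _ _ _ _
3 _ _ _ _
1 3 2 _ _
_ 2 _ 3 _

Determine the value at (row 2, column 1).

Row 1, column 5: row 1 has {2, 3, 4, 5} and column 5 has {}, leaving only 1.
Row 4, column 4: row 4 has {1, 2, 3} and column 4 has {3, 5}, leaving only 4.
Row 4, column 5: row 4 has {1, 2, 3, 4} and column 5 has {1}, leaving only 5.
Row 5, column 5: row 5 has {2, 3} and column 5 has {1, 5}, leaving only 4.
Row 3, column 5: row 3 has {3} and column 5 has {1, 4, 5}, leaving only 2.
Row 2, column 5: row 2 has {} and column 5 has {1, 2, 4, 5}, leaving only 3.
Row 3, column 4: row 3 has {2, 3} and column 4 has {3, 4, 5}, leaving only 1.
Row 2, column 4: row 2 has {3} and column 4 has {1, 3, 4, 5}, leaving only 2.
Row 3, column 2: row 3 has {1, 2, 3} and column 2 has {2, 3, 4}, leaving only 5.
Row 2, column 2: row 2 has {2, 3} and column 2 has {2, 3, 4, 5}, leaving only 1.
Row 3, column 3: row 3 has {1, 2, 3, 5} and column 3 has {2, 3}, leaving only 4.
Row 2, column 3: row 2 has {1, 2, 3} and column 3 has {2, 3, 4}, leaving only 5.
Row 2 already has {1, 2, 3, 5} and column 1 already has {1, 2, 3}, so row 2, column 1 must be 4.

4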